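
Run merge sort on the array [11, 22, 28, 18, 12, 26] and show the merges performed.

Divide and conquer:
  Merge [22] + [28] -> [22, 28]
  Merge [11] + [22, 28] -> [11, 22, 28]
  Merge [12] + [26] -> [12, 26]
  Merge [18] + [12, 26] -> [12, 18, 26]
  Merge [11, 22, 28] + [12, 18, 26] -> [11, 12, 18, 22, 26, 28]


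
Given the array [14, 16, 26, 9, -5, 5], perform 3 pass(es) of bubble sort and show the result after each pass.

After pass 1: [14, 16, 9, -5, 5, 26] (3 swaps)
After pass 2: [14, 9, -5, 5, 16, 26] (3 swaps)
After pass 3: [9, -5, 5, 14, 16, 26] (3 swaps)
Total swaps: 9


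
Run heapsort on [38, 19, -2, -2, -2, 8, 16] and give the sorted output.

Build heap: [38, 19, 16, -2, -2, 8, -2]
Extract 38: [19, -2, 16, -2, -2, 8, 38]
Extract 19: [16, -2, 8, -2, -2, 19, 38]
Extract 16: [8, -2, -2, -2, 16, 19, 38]
Extract 8: [-2, -2, -2, 8, 16, 19, 38]
Extract -2: [-2, -2, -2, 8, 16, 19, 38]
Extract -2: [-2, -2, -2, 8, 16, 19, 38]


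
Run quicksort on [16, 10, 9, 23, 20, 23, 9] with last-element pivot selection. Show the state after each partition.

Partition 1: pivot=9 at index 1 -> [9, 9, 16, 23, 20, 23, 10]
Partition 2: pivot=10 at index 2 -> [9, 9, 10, 23, 20, 23, 16]
Partition 3: pivot=16 at index 3 -> [9, 9, 10, 16, 20, 23, 23]
Partition 4: pivot=23 at index 6 -> [9, 9, 10, 16, 20, 23, 23]
Partition 5: pivot=23 at index 5 -> [9, 9, 10, 16, 20, 23, 23]


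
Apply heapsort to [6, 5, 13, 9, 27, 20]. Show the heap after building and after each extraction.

Build heap: [27, 9, 20, 6, 5, 13]
Extract 27: [20, 9, 13, 6, 5, 27]
Extract 20: [13, 9, 5, 6, 20, 27]
Extract 13: [9, 6, 5, 13, 20, 27]
Extract 9: [6, 5, 9, 13, 20, 27]
Extract 6: [5, 6, 9, 13, 20, 27]


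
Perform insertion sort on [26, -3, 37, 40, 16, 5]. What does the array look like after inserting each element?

First element 26 is already 'sorted'
Insert -3: shifted 1 elements -> [-3, 26, 37, 40, 16, 5]
Insert 37: shifted 0 elements -> [-3, 26, 37, 40, 16, 5]
Insert 40: shifted 0 elements -> [-3, 26, 37, 40, 16, 5]
Insert 16: shifted 3 elements -> [-3, 16, 26, 37, 40, 5]
Insert 5: shifted 4 elements -> [-3, 5, 16, 26, 37, 40]


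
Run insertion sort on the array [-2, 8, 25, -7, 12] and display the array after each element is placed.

First element -2 is already 'sorted'
Insert 8: shifted 0 elements -> [-2, 8, 25, -7, 12]
Insert 25: shifted 0 elements -> [-2, 8, 25, -7, 12]
Insert -7: shifted 3 elements -> [-7, -2, 8, 25, 12]
Insert 12: shifted 1 elements -> [-7, -2, 8, 12, 25]


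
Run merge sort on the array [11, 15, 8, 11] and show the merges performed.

Divide and conquer:
  Merge [11] + [15] -> [11, 15]
  Merge [8] + [11] -> [8, 11]
  Merge [11, 15] + [8, 11] -> [8, 11, 11, 15]


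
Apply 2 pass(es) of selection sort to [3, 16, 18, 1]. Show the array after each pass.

Pass 1: Select minimum 1 at index 3, swap -> [1, 16, 18, 3]
Pass 2: Select minimum 3 at index 3, swap -> [1, 3, 18, 16]


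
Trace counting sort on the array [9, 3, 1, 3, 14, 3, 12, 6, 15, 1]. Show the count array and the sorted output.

Count array: [0, 2, 0, 3, 0, 0, 1, 0, 0, 1, 0, 0, 1, 0, 1, 1]
(count[i] = number of elements equal to i)
Cumulative count: [0, 2, 2, 5, 5, 5, 6, 6, 6, 7, 7, 7, 8, 8, 9, 10]
Sorted: [1, 1, 3, 3, 3, 6, 9, 12, 14, 15]


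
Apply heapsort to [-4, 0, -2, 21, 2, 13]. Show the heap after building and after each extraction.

Build heap: [21, 2, 13, 0, -4, -2]
Extract 21: [13, 2, -2, 0, -4, 21]
Extract 13: [2, 0, -2, -4, 13, 21]
Extract 2: [0, -4, -2, 2, 13, 21]
Extract 0: [-2, -4, 0, 2, 13, 21]
Extract -2: [-4, -2, 0, 2, 13, 21]


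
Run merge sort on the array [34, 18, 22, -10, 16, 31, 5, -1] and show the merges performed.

Divide and conquer:
  Merge [34] + [18] -> [18, 34]
  Merge [22] + [-10] -> [-10, 22]
  Merge [18, 34] + [-10, 22] -> [-10, 18, 22, 34]
  Merge [16] + [31] -> [16, 31]
  Merge [5] + [-1] -> [-1, 5]
  Merge [16, 31] + [-1, 5] -> [-1, 5, 16, 31]
  Merge [-10, 18, 22, 34] + [-1, 5, 16, 31] -> [-10, -1, 5, 16, 18, 22, 31, 34]


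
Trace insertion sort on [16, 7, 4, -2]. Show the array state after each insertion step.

First element 16 is already 'sorted'
Insert 7: shifted 1 elements -> [7, 16, 4, -2]
Insert 4: shifted 2 elements -> [4, 7, 16, -2]
Insert -2: shifted 3 elements -> [-2, 4, 7, 16]


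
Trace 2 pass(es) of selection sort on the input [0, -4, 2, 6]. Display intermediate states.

Pass 1: Select minimum -4 at index 1, swap -> [-4, 0, 2, 6]
Pass 2: Select minimum 0 at index 1, swap -> [-4, 0, 2, 6]


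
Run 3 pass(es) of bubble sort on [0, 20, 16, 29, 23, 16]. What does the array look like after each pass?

After pass 1: [0, 16, 20, 23, 16, 29] (3 swaps)
After pass 2: [0, 16, 20, 16, 23, 29] (1 swaps)
After pass 3: [0, 16, 16, 20, 23, 29] (1 swaps)
Total swaps: 5


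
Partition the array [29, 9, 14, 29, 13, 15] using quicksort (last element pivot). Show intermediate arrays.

Partition 1: pivot=15 at index 3 -> [9, 14, 13, 15, 29, 29]
Partition 2: pivot=13 at index 1 -> [9, 13, 14, 15, 29, 29]
Partition 3: pivot=29 at index 5 -> [9, 13, 14, 15, 29, 29]


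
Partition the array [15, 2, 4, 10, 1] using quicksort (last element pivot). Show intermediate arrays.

Partition 1: pivot=1 at index 0 -> [1, 2, 4, 10, 15]
Partition 2: pivot=15 at index 4 -> [1, 2, 4, 10, 15]
Partition 3: pivot=10 at index 3 -> [1, 2, 4, 10, 15]
Partition 4: pivot=4 at index 2 -> [1, 2, 4, 10, 15]


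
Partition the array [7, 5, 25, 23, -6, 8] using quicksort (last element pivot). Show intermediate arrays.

Partition 1: pivot=8 at index 3 -> [7, 5, -6, 8, 25, 23]
Partition 2: pivot=-6 at index 0 -> [-6, 5, 7, 8, 25, 23]
Partition 3: pivot=7 at index 2 -> [-6, 5, 7, 8, 25, 23]
Partition 4: pivot=23 at index 4 -> [-6, 5, 7, 8, 23, 25]


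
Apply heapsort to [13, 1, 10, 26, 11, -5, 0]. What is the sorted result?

Build heap: [26, 13, 10, 1, 11, -5, 0]
Extract 26: [13, 11, 10, 1, 0, -5, 26]
Extract 13: [11, 1, 10, -5, 0, 13, 26]
Extract 11: [10, 1, 0, -5, 11, 13, 26]
Extract 10: [1, -5, 0, 10, 11, 13, 26]
Extract 1: [0, -5, 1, 10, 11, 13, 26]
Extract 0: [-5, 0, 1, 10, 11, 13, 26]


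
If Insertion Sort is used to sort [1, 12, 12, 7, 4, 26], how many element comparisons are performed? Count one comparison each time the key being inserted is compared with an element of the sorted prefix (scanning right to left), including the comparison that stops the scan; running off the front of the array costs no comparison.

Insert 12: 1 <= 12 (stop) = 1 comparison(s) -> [1, 12, 12, 7, 4, 26]
Insert 12: 12 <= 12 (stop) = 1 comparison(s) -> [1, 12, 12, 7, 4, 26]
Insert 7: 12 > 7 (shift), 12 > 7 (shift), 1 <= 7 (stop) = 3 comparison(s) -> [1, 7, 12, 12, 4, 26]
Insert 4: 12 > 4 (shift), 12 > 4 (shift), 7 > 4 (shift), 1 <= 4 (stop) = 4 comparison(s) -> [1, 4, 7, 12, 12, 26]
Insert 26: 12 <= 26 (stop) = 1 comparison(s) -> [1, 4, 7, 12, 12, 26]
Total comparisons: 1 + 1 + 3 + 4 + 1 = 10


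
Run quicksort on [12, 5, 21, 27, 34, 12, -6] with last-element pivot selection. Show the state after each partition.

Partition 1: pivot=-6 at index 0 -> [-6, 5, 21, 27, 34, 12, 12]
Partition 2: pivot=12 at index 3 -> [-6, 5, 12, 12, 34, 21, 27]
Partition 3: pivot=12 at index 2 -> [-6, 5, 12, 12, 34, 21, 27]
Partition 4: pivot=27 at index 5 -> [-6, 5, 12, 12, 21, 27, 34]


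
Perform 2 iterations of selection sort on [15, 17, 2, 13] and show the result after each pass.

Pass 1: Select minimum 2 at index 2, swap -> [2, 17, 15, 13]
Pass 2: Select minimum 13 at index 3, swap -> [2, 13, 15, 17]


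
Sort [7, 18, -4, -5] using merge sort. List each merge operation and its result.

Divide and conquer:
  Merge [7] + [18] -> [7, 18]
  Merge [-4] + [-5] -> [-5, -4]
  Merge [7, 18] + [-5, -4] -> [-5, -4, 7, 18]


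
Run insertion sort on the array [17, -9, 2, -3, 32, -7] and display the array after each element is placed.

First element 17 is already 'sorted'
Insert -9: shifted 1 elements -> [-9, 17, 2, -3, 32, -7]
Insert 2: shifted 1 elements -> [-9, 2, 17, -3, 32, -7]
Insert -3: shifted 2 elements -> [-9, -3, 2, 17, 32, -7]
Insert 32: shifted 0 elements -> [-9, -3, 2, 17, 32, -7]
Insert -7: shifted 4 elements -> [-9, -7, -3, 2, 17, 32]


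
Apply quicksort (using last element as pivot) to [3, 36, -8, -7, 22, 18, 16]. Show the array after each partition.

Partition 1: pivot=16 at index 3 -> [3, -8, -7, 16, 22, 18, 36]
Partition 2: pivot=-7 at index 1 -> [-8, -7, 3, 16, 22, 18, 36]
Partition 3: pivot=36 at index 6 -> [-8, -7, 3, 16, 22, 18, 36]
Partition 4: pivot=18 at index 4 -> [-8, -7, 3, 16, 18, 22, 36]


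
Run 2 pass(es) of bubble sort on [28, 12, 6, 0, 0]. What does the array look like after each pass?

After pass 1: [12, 6, 0, 0, 28] (4 swaps)
After pass 2: [6, 0, 0, 12, 28] (3 swaps)
Total swaps: 7


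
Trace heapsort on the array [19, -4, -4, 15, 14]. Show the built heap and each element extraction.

Build heap: [19, 15, -4, -4, 14]
Extract 19: [15, 14, -4, -4, 19]
Extract 15: [14, -4, -4, 15, 19]
Extract 14: [-4, -4, 14, 15, 19]
Extract -4: [-4, -4, 14, 15, 19]


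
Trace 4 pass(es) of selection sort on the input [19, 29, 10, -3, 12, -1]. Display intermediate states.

Pass 1: Select minimum -3 at index 3, swap -> [-3, 29, 10, 19, 12, -1]
Pass 2: Select minimum -1 at index 5, swap -> [-3, -1, 10, 19, 12, 29]
Pass 3: Select minimum 10 at index 2, swap -> [-3, -1, 10, 19, 12, 29]
Pass 4: Select minimum 12 at index 4, swap -> [-3, -1, 10, 12, 19, 29]


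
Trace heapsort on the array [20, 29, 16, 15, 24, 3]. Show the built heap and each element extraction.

Build heap: [29, 24, 16, 15, 20, 3]
Extract 29: [24, 20, 16, 15, 3, 29]
Extract 24: [20, 15, 16, 3, 24, 29]
Extract 20: [16, 15, 3, 20, 24, 29]
Extract 16: [15, 3, 16, 20, 24, 29]
Extract 15: [3, 15, 16, 20, 24, 29]


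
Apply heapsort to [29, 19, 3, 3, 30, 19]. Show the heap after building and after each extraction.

Build heap: [30, 29, 19, 3, 19, 3]
Extract 30: [29, 19, 19, 3, 3, 30]
Extract 29: [19, 3, 19, 3, 29, 30]
Extract 19: [19, 3, 3, 19, 29, 30]
Extract 19: [3, 3, 19, 19, 29, 30]
Extract 3: [3, 3, 19, 19, 29, 30]


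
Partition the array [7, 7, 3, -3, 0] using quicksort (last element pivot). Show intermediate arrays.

Partition 1: pivot=0 at index 1 -> [-3, 0, 3, 7, 7]
Partition 2: pivot=7 at index 4 -> [-3, 0, 3, 7, 7]
Partition 3: pivot=7 at index 3 -> [-3, 0, 3, 7, 7]


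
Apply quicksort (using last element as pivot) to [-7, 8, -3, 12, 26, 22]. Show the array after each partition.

Partition 1: pivot=22 at index 4 -> [-7, 8, -3, 12, 22, 26]
Partition 2: pivot=12 at index 3 -> [-7, 8, -3, 12, 22, 26]
Partition 3: pivot=-3 at index 1 -> [-7, -3, 8, 12, 22, 26]


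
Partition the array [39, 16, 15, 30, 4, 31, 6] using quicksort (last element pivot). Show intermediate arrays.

Partition 1: pivot=6 at index 1 -> [4, 6, 15, 30, 39, 31, 16]
Partition 2: pivot=16 at index 3 -> [4, 6, 15, 16, 39, 31, 30]
Partition 3: pivot=30 at index 4 -> [4, 6, 15, 16, 30, 31, 39]
Partition 4: pivot=39 at index 6 -> [4, 6, 15, 16, 30, 31, 39]


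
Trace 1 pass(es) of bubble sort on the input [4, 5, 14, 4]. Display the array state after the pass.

After pass 1: [4, 5, 4, 14] (1 swaps)
Total swaps: 1


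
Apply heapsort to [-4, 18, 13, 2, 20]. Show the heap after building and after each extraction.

Build heap: [20, 18, 13, 2, -4]
Extract 20: [18, 2, 13, -4, 20]
Extract 18: [13, 2, -4, 18, 20]
Extract 13: [2, -4, 13, 18, 20]
Extract 2: [-4, 2, 13, 18, 20]


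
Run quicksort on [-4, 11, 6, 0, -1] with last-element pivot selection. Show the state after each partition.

Partition 1: pivot=-1 at index 1 -> [-4, -1, 6, 0, 11]
Partition 2: pivot=11 at index 4 -> [-4, -1, 6, 0, 11]
Partition 3: pivot=0 at index 2 -> [-4, -1, 0, 6, 11]


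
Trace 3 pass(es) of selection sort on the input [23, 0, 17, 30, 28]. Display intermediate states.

Pass 1: Select minimum 0 at index 1, swap -> [0, 23, 17, 30, 28]
Pass 2: Select minimum 17 at index 2, swap -> [0, 17, 23, 30, 28]
Pass 3: Select minimum 23 at index 2, swap -> [0, 17, 23, 30, 28]


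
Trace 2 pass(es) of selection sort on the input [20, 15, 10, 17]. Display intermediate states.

Pass 1: Select minimum 10 at index 2, swap -> [10, 15, 20, 17]
Pass 2: Select minimum 15 at index 1, swap -> [10, 15, 20, 17]


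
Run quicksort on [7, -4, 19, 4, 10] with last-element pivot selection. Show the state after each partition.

Partition 1: pivot=10 at index 3 -> [7, -4, 4, 10, 19]
Partition 2: pivot=4 at index 1 -> [-4, 4, 7, 10, 19]


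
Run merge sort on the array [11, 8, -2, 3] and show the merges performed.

Divide and conquer:
  Merge [11] + [8] -> [8, 11]
  Merge [-2] + [3] -> [-2, 3]
  Merge [8, 11] + [-2, 3] -> [-2, 3, 8, 11]


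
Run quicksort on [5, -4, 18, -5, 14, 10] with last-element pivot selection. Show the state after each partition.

Partition 1: pivot=10 at index 3 -> [5, -4, -5, 10, 14, 18]
Partition 2: pivot=-5 at index 0 -> [-5, -4, 5, 10, 14, 18]
Partition 3: pivot=5 at index 2 -> [-5, -4, 5, 10, 14, 18]
Partition 4: pivot=18 at index 5 -> [-5, -4, 5, 10, 14, 18]


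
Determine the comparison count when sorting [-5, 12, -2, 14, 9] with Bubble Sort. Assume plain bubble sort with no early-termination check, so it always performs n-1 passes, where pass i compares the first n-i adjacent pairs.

Pass 1: compare adjacent pairs (0,1)..(3,4) = 4 comparison(s), 2 swap(s) -> [-5, -2, 12, 9, 14]
Pass 2: compare adjacent pairs (0,1)..(2,3) = 3 comparison(s), 1 swap(s) -> [-5, -2, 9, 12, 14]
Pass 3: compare adjacent pairs (0,1)..(1,2) = 2 comparison(s), 0 swap(s) -> [-5, -2, 9, 12, 14]
Pass 4: compare adjacent pairs (0,1)..(0,1) = 1 comparison(s), 0 swap(s) -> [-5, -2, 9, 12, 14]
Total comparisons: 4 + 3 + 2 + 1 = 10


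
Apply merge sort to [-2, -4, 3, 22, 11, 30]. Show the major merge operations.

Divide and conquer:
  Merge [-4] + [3] -> [-4, 3]
  Merge [-2] + [-4, 3] -> [-4, -2, 3]
  Merge [11] + [30] -> [11, 30]
  Merge [22] + [11, 30] -> [11, 22, 30]
  Merge [-4, -2, 3] + [11, 22, 30] -> [-4, -2, 3, 11, 22, 30]


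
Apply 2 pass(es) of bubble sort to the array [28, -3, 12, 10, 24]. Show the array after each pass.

After pass 1: [-3, 12, 10, 24, 28] (4 swaps)
After pass 2: [-3, 10, 12, 24, 28] (1 swaps)
Total swaps: 5


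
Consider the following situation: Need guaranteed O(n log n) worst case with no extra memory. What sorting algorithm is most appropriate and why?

Best choice: Heapsort
Reason: Heapsort is O(n log n) worst case and sorts in-place; quicksort can degrade to O(n^2)


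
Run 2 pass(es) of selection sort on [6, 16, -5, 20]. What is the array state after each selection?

Pass 1: Select minimum -5 at index 2, swap -> [-5, 16, 6, 20]
Pass 2: Select minimum 6 at index 2, swap -> [-5, 6, 16, 20]


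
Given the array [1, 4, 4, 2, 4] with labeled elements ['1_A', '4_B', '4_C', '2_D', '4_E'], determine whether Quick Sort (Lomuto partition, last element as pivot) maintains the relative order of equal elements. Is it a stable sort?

Trace Quick Sort on the labeled array (the key is the number; the letter only tracks identity):
  Partition indices 0..4 around pivot 4_E -> [1_A, 4_B, 4_C, 2_D, 4_E]
  Partition indices 0..3 around pivot 2_D -> [1_A, 2_D, 4_C, 4_B, 4_E]
  Partition indices 2..3 around pivot 4_B -> [1_A, 2_D, 4_C, 4_B, 4_E]
Final order: [1_A, 2_D, 4_C, 4_B, 4_E]
Equal keys:
  value 4: originally 4_B, 4_C, 4_E; after sorting 4_C, 4_B, 4_E -> order changed
Equal keys were reordered, so Quick Sort is not stable: partition swaps elements across long distances and can reorder equal keys. (One such input is enough; an unstable sort may happen to preserve order on other inputs, but it gives no guarantee.)
Answer: Not stable


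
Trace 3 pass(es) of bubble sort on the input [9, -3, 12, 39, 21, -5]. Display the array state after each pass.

After pass 1: [-3, 9, 12, 21, -5, 39] (3 swaps)
After pass 2: [-3, 9, 12, -5, 21, 39] (1 swaps)
After pass 3: [-3, 9, -5, 12, 21, 39] (1 swaps)
Total swaps: 5


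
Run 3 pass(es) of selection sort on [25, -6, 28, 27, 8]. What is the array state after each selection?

Pass 1: Select minimum -6 at index 1, swap -> [-6, 25, 28, 27, 8]
Pass 2: Select minimum 8 at index 4, swap -> [-6, 8, 28, 27, 25]
Pass 3: Select minimum 25 at index 4, swap -> [-6, 8, 25, 27, 28]


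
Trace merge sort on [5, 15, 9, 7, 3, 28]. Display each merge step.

Divide and conquer:
  Merge [15] + [9] -> [9, 15]
  Merge [5] + [9, 15] -> [5, 9, 15]
  Merge [3] + [28] -> [3, 28]
  Merge [7] + [3, 28] -> [3, 7, 28]
  Merge [5, 9, 15] + [3, 7, 28] -> [3, 5, 7, 9, 15, 28]


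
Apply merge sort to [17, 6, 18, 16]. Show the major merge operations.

Divide and conquer:
  Merge [17] + [6] -> [6, 17]
  Merge [18] + [16] -> [16, 18]
  Merge [6, 17] + [16, 18] -> [6, 16, 17, 18]


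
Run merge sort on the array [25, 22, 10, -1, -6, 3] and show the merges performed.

Divide and conquer:
  Merge [22] + [10] -> [10, 22]
  Merge [25] + [10, 22] -> [10, 22, 25]
  Merge [-6] + [3] -> [-6, 3]
  Merge [-1] + [-6, 3] -> [-6, -1, 3]
  Merge [10, 22, 25] + [-6, -1, 3] -> [-6, -1, 3, 10, 22, 25]


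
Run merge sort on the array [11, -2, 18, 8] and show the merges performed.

Divide and conquer:
  Merge [11] + [-2] -> [-2, 11]
  Merge [18] + [8] -> [8, 18]
  Merge [-2, 11] + [8, 18] -> [-2, 8, 11, 18]


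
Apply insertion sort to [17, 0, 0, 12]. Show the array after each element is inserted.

First element 17 is already 'sorted'
Insert 0: shifted 1 elements -> [0, 17, 0, 12]
Insert 0: shifted 1 elements -> [0, 0, 17, 12]
Insert 12: shifted 1 elements -> [0, 0, 12, 17]


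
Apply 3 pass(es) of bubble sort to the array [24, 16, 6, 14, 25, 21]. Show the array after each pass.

After pass 1: [16, 6, 14, 24, 21, 25] (4 swaps)
After pass 2: [6, 14, 16, 21, 24, 25] (3 swaps)
After pass 3: [6, 14, 16, 21, 24, 25] (0 swaps)
Total swaps: 7


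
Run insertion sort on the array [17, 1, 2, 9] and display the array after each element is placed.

First element 17 is already 'sorted'
Insert 1: shifted 1 elements -> [1, 17, 2, 9]
Insert 2: shifted 1 elements -> [1, 2, 17, 9]
Insert 9: shifted 1 elements -> [1, 2, 9, 17]


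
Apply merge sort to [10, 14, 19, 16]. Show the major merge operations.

Divide and conquer:
  Merge [10] + [14] -> [10, 14]
  Merge [19] + [16] -> [16, 19]
  Merge [10, 14] + [16, 19] -> [10, 14, 16, 19]


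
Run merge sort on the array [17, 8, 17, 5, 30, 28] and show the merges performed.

Divide and conquer:
  Merge [8] + [17] -> [8, 17]
  Merge [17] + [8, 17] -> [8, 17, 17]
  Merge [30] + [28] -> [28, 30]
  Merge [5] + [28, 30] -> [5, 28, 30]
  Merge [8, 17, 17] + [5, 28, 30] -> [5, 8, 17, 17, 28, 30]


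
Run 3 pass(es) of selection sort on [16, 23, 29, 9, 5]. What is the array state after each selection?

Pass 1: Select minimum 5 at index 4, swap -> [5, 23, 29, 9, 16]
Pass 2: Select minimum 9 at index 3, swap -> [5, 9, 29, 23, 16]
Pass 3: Select minimum 16 at index 4, swap -> [5, 9, 16, 23, 29]


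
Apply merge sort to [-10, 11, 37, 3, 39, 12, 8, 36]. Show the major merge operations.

Divide and conquer:
  Merge [-10] + [11] -> [-10, 11]
  Merge [37] + [3] -> [3, 37]
  Merge [-10, 11] + [3, 37] -> [-10, 3, 11, 37]
  Merge [39] + [12] -> [12, 39]
  Merge [8] + [36] -> [8, 36]
  Merge [12, 39] + [8, 36] -> [8, 12, 36, 39]
  Merge [-10, 3, 11, 37] + [8, 12, 36, 39] -> [-10, 3, 8, 11, 12, 36, 37, 39]


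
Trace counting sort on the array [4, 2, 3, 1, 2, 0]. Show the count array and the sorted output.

Count array: [1, 1, 2, 1, 1]
(count[i] = number of elements equal to i)
Cumulative count: [1, 2, 4, 5, 6]
Sorted: [0, 1, 2, 2, 3, 4]


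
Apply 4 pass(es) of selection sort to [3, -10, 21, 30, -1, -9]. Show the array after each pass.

Pass 1: Select minimum -10 at index 1, swap -> [-10, 3, 21, 30, -1, -9]
Pass 2: Select minimum -9 at index 5, swap -> [-10, -9, 21, 30, -1, 3]
Pass 3: Select minimum -1 at index 4, swap -> [-10, -9, -1, 30, 21, 3]
Pass 4: Select minimum 3 at index 5, swap -> [-10, -9, -1, 3, 21, 30]


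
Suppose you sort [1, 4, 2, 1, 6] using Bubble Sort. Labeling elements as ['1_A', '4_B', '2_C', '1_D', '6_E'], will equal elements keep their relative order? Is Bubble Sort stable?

Trace Bubble Sort on the labeled array (the key is the number; the letter only tracks identity):
  After pass 1: [1_A, 2_C, 1_D, 4_B, 6_E]
  After pass 2: [1_A, 1_D, 2_C, 4_B, 6_E]
  After pass 3: [1_A, 1_D, 2_C, 4_B, 6_E] (no swaps, done)
Final order: [1_A, 1_D, 2_C, 4_B, 6_E]
Equal keys:
  value 1: originally 1_A, 1_D; after sorting 1_A, 1_D -> order preserved
All equal keys kept their original relative order. Bubble Sort is stable: it only swaps adjacent elements when the left one is strictly greater, so equal keys never move past each other.
Answer: Stable


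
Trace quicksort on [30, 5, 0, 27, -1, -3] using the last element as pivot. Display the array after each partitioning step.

Partition 1: pivot=-3 at index 0 -> [-3, 5, 0, 27, -1, 30]
Partition 2: pivot=30 at index 5 -> [-3, 5, 0, 27, -1, 30]
Partition 3: pivot=-1 at index 1 -> [-3, -1, 0, 27, 5, 30]
Partition 4: pivot=5 at index 3 -> [-3, -1, 0, 5, 27, 30]


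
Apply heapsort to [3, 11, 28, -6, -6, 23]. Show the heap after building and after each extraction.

Build heap: [28, 11, 23, -6, -6, 3]
Extract 28: [23, 11, 3, -6, -6, 28]
Extract 23: [11, -6, 3, -6, 23, 28]
Extract 11: [3, -6, -6, 11, 23, 28]
Extract 3: [-6, -6, 3, 11, 23, 28]
Extract -6: [-6, -6, 3, 11, 23, 28]


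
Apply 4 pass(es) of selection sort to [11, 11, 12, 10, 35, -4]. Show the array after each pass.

Pass 1: Select minimum -4 at index 5, swap -> [-4, 11, 12, 10, 35, 11]
Pass 2: Select minimum 10 at index 3, swap -> [-4, 10, 12, 11, 35, 11]
Pass 3: Select minimum 11 at index 3, swap -> [-4, 10, 11, 12, 35, 11]
Pass 4: Select minimum 11 at index 5, swap -> [-4, 10, 11, 11, 35, 12]


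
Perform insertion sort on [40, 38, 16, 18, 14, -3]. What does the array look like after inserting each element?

First element 40 is already 'sorted'
Insert 38: shifted 1 elements -> [38, 40, 16, 18, 14, -3]
Insert 16: shifted 2 elements -> [16, 38, 40, 18, 14, -3]
Insert 18: shifted 2 elements -> [16, 18, 38, 40, 14, -3]
Insert 14: shifted 4 elements -> [14, 16, 18, 38, 40, -3]
Insert -3: shifted 5 elements -> [-3, 14, 16, 18, 38, 40]


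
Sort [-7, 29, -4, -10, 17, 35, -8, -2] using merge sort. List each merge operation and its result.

Divide and conquer:
  Merge [-7] + [29] -> [-7, 29]
  Merge [-4] + [-10] -> [-10, -4]
  Merge [-7, 29] + [-10, -4] -> [-10, -7, -4, 29]
  Merge [17] + [35] -> [17, 35]
  Merge [-8] + [-2] -> [-8, -2]
  Merge [17, 35] + [-8, -2] -> [-8, -2, 17, 35]
  Merge [-10, -7, -4, 29] + [-8, -2, 17, 35] -> [-10, -8, -7, -4, -2, 17, 29, 35]


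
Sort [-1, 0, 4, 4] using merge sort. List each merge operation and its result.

Divide and conquer:
  Merge [-1] + [0] -> [-1, 0]
  Merge [4] + [4] -> [4, 4]
  Merge [-1, 0] + [4, 4] -> [-1, 0, 4, 4]


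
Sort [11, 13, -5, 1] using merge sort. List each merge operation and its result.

Divide and conquer:
  Merge [11] + [13] -> [11, 13]
  Merge [-5] + [1] -> [-5, 1]
  Merge [11, 13] + [-5, 1] -> [-5, 1, 11, 13]


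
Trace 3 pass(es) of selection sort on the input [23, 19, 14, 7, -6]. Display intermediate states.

Pass 1: Select minimum -6 at index 4, swap -> [-6, 19, 14, 7, 23]
Pass 2: Select minimum 7 at index 3, swap -> [-6, 7, 14, 19, 23]
Pass 3: Select minimum 14 at index 2, swap -> [-6, 7, 14, 19, 23]


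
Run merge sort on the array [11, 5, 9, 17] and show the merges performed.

Divide and conquer:
  Merge [11] + [5] -> [5, 11]
  Merge [9] + [17] -> [9, 17]
  Merge [5, 11] + [9, 17] -> [5, 9, 11, 17]


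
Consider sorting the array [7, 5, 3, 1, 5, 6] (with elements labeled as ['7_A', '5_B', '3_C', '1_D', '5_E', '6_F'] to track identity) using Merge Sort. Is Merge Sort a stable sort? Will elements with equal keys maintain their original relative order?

Trace Merge Sort on the labeled array (the key is the number; the letter only tracks identity):
  Merge [5_B] + [3_C] -> [3_C, 5_B]
  Merge [7_A] + [3_C, 5_B] -> [3_C, 5_B, 7_A]
  Merge [5_E] + [6_F] -> [5_E, 6_F]
  Merge [1_D] + [5_E, 6_F] -> [1_D, 5_E, 6_F]
  Merge [3_C, 5_B, 7_A] + [1_D, 5_E, 6_F] -> [1_D, 3_C, 5_B, 5_E, 6_F, 7_A]
Final order: [1_D, 3_C, 5_B, 5_E, 6_F, 7_A]
Equal keys:
  value 5: originally 5_B, 5_E; after sorting 5_B, 5_E -> order preserved
All equal keys kept their original relative order. Merge Sort is stable: when the heads of the two halves are equal the merge takes from the left half first.
Answer: Stable


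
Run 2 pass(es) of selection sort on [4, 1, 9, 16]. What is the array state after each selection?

Pass 1: Select minimum 1 at index 1, swap -> [1, 4, 9, 16]
Pass 2: Select minimum 4 at index 1, swap -> [1, 4, 9, 16]


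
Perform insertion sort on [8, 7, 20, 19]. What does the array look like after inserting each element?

First element 8 is already 'sorted'
Insert 7: shifted 1 elements -> [7, 8, 20, 19]
Insert 20: shifted 0 elements -> [7, 8, 20, 19]
Insert 19: shifted 1 elements -> [7, 8, 19, 20]


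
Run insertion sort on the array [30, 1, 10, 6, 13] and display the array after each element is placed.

First element 30 is already 'sorted'
Insert 1: shifted 1 elements -> [1, 30, 10, 6, 13]
Insert 10: shifted 1 elements -> [1, 10, 30, 6, 13]
Insert 6: shifted 2 elements -> [1, 6, 10, 30, 13]
Insert 13: shifted 1 elements -> [1, 6, 10, 13, 30]


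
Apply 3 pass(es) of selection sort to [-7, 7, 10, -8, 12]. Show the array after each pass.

Pass 1: Select minimum -8 at index 3, swap -> [-8, 7, 10, -7, 12]
Pass 2: Select minimum -7 at index 3, swap -> [-8, -7, 10, 7, 12]
Pass 3: Select minimum 7 at index 3, swap -> [-8, -7, 7, 10, 12]


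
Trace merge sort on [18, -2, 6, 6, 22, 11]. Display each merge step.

Divide and conquer:
  Merge [-2] + [6] -> [-2, 6]
  Merge [18] + [-2, 6] -> [-2, 6, 18]
  Merge [22] + [11] -> [11, 22]
  Merge [6] + [11, 22] -> [6, 11, 22]
  Merge [-2, 6, 18] + [6, 11, 22] -> [-2, 6, 6, 11, 18, 22]


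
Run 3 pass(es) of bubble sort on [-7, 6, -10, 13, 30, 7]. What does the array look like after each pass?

After pass 1: [-7, -10, 6, 13, 7, 30] (2 swaps)
After pass 2: [-10, -7, 6, 7, 13, 30] (2 swaps)
After pass 3: [-10, -7, 6, 7, 13, 30] (0 swaps)
Total swaps: 4


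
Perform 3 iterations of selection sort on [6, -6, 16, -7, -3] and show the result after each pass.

Pass 1: Select minimum -7 at index 3, swap -> [-7, -6, 16, 6, -3]
Pass 2: Select minimum -6 at index 1, swap -> [-7, -6, 16, 6, -3]
Pass 3: Select minimum -3 at index 4, swap -> [-7, -6, -3, 6, 16]


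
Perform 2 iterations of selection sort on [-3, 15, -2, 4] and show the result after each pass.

Pass 1: Select minimum -3 at index 0, swap -> [-3, 15, -2, 4]
Pass 2: Select minimum -2 at index 2, swap -> [-3, -2, 15, 4]


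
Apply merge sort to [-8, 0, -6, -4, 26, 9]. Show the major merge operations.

Divide and conquer:
  Merge [0] + [-6] -> [-6, 0]
  Merge [-8] + [-6, 0] -> [-8, -6, 0]
  Merge [26] + [9] -> [9, 26]
  Merge [-4] + [9, 26] -> [-4, 9, 26]
  Merge [-8, -6, 0] + [-4, 9, 26] -> [-8, -6, -4, 0, 9, 26]


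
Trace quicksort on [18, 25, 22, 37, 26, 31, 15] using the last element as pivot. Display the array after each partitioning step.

Partition 1: pivot=15 at index 0 -> [15, 25, 22, 37, 26, 31, 18]
Partition 2: pivot=18 at index 1 -> [15, 18, 22, 37, 26, 31, 25]
Partition 3: pivot=25 at index 3 -> [15, 18, 22, 25, 26, 31, 37]
Partition 4: pivot=37 at index 6 -> [15, 18, 22, 25, 26, 31, 37]
Partition 5: pivot=31 at index 5 -> [15, 18, 22, 25, 26, 31, 37]


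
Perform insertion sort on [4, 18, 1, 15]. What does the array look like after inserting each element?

First element 4 is already 'sorted'
Insert 18: shifted 0 elements -> [4, 18, 1, 15]
Insert 1: shifted 2 elements -> [1, 4, 18, 15]
Insert 15: shifted 1 elements -> [1, 4, 15, 18]


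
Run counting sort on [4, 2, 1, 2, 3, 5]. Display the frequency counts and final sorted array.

Count array: [0, 1, 2, 1, 1, 1]
(count[i] = number of elements equal to i)
Cumulative count: [0, 1, 3, 4, 5, 6]
Sorted: [1, 2, 2, 3, 4, 5]


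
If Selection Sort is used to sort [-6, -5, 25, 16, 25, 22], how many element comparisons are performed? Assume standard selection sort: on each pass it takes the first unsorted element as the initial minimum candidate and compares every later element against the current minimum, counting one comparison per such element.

Pass 1: scan indices 1..5 for the minimum = 5 comparison(s); min is -6, place at index 0 -> [-6, -5, 25, 16, 25, 22]
Pass 2: scan indices 2..5 for the minimum = 4 comparison(s); min is -5, place at index 1 -> [-6, -5, 25, 16, 25, 22]
Pass 3: scan indices 3..5 for the minimum = 3 comparison(s); min is 16, place at index 2 -> [-6, -5, 16, 25, 25, 22]
Pass 4: scan indices 4..5 for the minimum = 2 comparison(s); min is 22, place at index 3 -> [-6, -5, 16, 22, 25, 25]
Pass 5: scan indices 5..5 for the minimum = 1 comparison(s); min is 25, place at index 4 -> [-6, -5, 16, 22, 25, 25]
Selection sort always scans the whole unsorted suffix, so the count is (n-1) + (n-2) + ... + 1 = n(n-1)/2 = 6*5/2 = 15 regardless of the input order.
Total comparisons: 5 + 4 + 3 + 2 + 1 = 15


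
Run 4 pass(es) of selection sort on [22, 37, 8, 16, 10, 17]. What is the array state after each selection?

Pass 1: Select minimum 8 at index 2, swap -> [8, 37, 22, 16, 10, 17]
Pass 2: Select minimum 10 at index 4, swap -> [8, 10, 22, 16, 37, 17]
Pass 3: Select minimum 16 at index 3, swap -> [8, 10, 16, 22, 37, 17]
Pass 4: Select minimum 17 at index 5, swap -> [8, 10, 16, 17, 37, 22]


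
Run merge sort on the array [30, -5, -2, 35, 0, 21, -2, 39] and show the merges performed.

Divide and conquer:
  Merge [30] + [-5] -> [-5, 30]
  Merge [-2] + [35] -> [-2, 35]
  Merge [-5, 30] + [-2, 35] -> [-5, -2, 30, 35]
  Merge [0] + [21] -> [0, 21]
  Merge [-2] + [39] -> [-2, 39]
  Merge [0, 21] + [-2, 39] -> [-2, 0, 21, 39]
  Merge [-5, -2, 30, 35] + [-2, 0, 21, 39] -> [-5, -2, -2, 0, 21, 30, 35, 39]


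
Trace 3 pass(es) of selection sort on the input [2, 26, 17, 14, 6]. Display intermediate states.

Pass 1: Select minimum 2 at index 0, swap -> [2, 26, 17, 14, 6]
Pass 2: Select minimum 6 at index 4, swap -> [2, 6, 17, 14, 26]
Pass 3: Select minimum 14 at index 3, swap -> [2, 6, 14, 17, 26]


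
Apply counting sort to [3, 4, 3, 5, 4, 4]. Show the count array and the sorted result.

Count array: [0, 0, 0, 2, 3, 1]
(count[i] = number of elements equal to i)
Cumulative count: [0, 0, 0, 2, 5, 6]
Sorted: [3, 3, 4, 4, 4, 5]


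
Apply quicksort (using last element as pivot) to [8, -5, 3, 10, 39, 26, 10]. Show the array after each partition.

Partition 1: pivot=10 at index 4 -> [8, -5, 3, 10, 10, 26, 39]
Partition 2: pivot=10 at index 3 -> [8, -5, 3, 10, 10, 26, 39]
Partition 3: pivot=3 at index 1 -> [-5, 3, 8, 10, 10, 26, 39]
Partition 4: pivot=39 at index 6 -> [-5, 3, 8, 10, 10, 26, 39]


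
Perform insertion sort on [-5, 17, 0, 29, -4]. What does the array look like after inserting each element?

First element -5 is already 'sorted'
Insert 17: shifted 0 elements -> [-5, 17, 0, 29, -4]
Insert 0: shifted 1 elements -> [-5, 0, 17, 29, -4]
Insert 29: shifted 0 elements -> [-5, 0, 17, 29, -4]
Insert -4: shifted 3 elements -> [-5, -4, 0, 17, 29]


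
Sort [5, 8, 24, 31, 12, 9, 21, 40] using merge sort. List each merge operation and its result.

Divide and conquer:
  Merge [5] + [8] -> [5, 8]
  Merge [24] + [31] -> [24, 31]
  Merge [5, 8] + [24, 31] -> [5, 8, 24, 31]
  Merge [12] + [9] -> [9, 12]
  Merge [21] + [40] -> [21, 40]
  Merge [9, 12] + [21, 40] -> [9, 12, 21, 40]
  Merge [5, 8, 24, 31] + [9, 12, 21, 40] -> [5, 8, 9, 12, 21, 24, 31, 40]


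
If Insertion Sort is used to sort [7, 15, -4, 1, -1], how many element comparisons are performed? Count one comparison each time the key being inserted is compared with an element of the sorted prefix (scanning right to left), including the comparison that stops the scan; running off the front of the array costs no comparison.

Insert 15: 7 <= 15 (stop) = 1 comparison(s) -> [7, 15, -4, 1, -1]
Insert -4: 15 > -4 (shift), 7 > -4 (shift), reached front = 2 comparison(s) -> [-4, 7, 15, 1, -1]
Insert 1: 15 > 1 (shift), 7 > 1 (shift), -4 <= 1 (stop) = 3 comparison(s) -> [-4, 1, 7, 15, -1]
Insert -1: 15 > -1 (shift), 7 > -1 (shift), 1 > -1 (shift), -4 <= -1 (stop) = 4 comparison(s) -> [-4, -1, 1, 7, 15]
Total comparisons: 1 + 2 + 3 + 4 = 10


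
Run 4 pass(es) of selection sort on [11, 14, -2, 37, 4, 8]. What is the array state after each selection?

Pass 1: Select minimum -2 at index 2, swap -> [-2, 14, 11, 37, 4, 8]
Pass 2: Select minimum 4 at index 4, swap -> [-2, 4, 11, 37, 14, 8]
Pass 3: Select minimum 8 at index 5, swap -> [-2, 4, 8, 37, 14, 11]
Pass 4: Select minimum 11 at index 5, swap -> [-2, 4, 8, 11, 14, 37]


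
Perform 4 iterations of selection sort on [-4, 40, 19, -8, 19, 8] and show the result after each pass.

Pass 1: Select minimum -8 at index 3, swap -> [-8, 40, 19, -4, 19, 8]
Pass 2: Select minimum -4 at index 3, swap -> [-8, -4, 19, 40, 19, 8]
Pass 3: Select minimum 8 at index 5, swap -> [-8, -4, 8, 40, 19, 19]
Pass 4: Select minimum 19 at index 4, swap -> [-8, -4, 8, 19, 40, 19]


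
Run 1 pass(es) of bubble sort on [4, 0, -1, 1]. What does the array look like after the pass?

After pass 1: [0, -1, 1, 4] (3 swaps)
Total swaps: 3


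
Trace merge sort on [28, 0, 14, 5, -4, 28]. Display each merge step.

Divide and conquer:
  Merge [0] + [14] -> [0, 14]
  Merge [28] + [0, 14] -> [0, 14, 28]
  Merge [-4] + [28] -> [-4, 28]
  Merge [5] + [-4, 28] -> [-4, 5, 28]
  Merge [0, 14, 28] + [-4, 5, 28] -> [-4, 0, 5, 14, 28, 28]


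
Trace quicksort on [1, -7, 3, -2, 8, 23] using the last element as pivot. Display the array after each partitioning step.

Partition 1: pivot=23 at index 5 -> [1, -7, 3, -2, 8, 23]
Partition 2: pivot=8 at index 4 -> [1, -7, 3, -2, 8, 23]
Partition 3: pivot=-2 at index 1 -> [-7, -2, 3, 1, 8, 23]
Partition 4: pivot=1 at index 2 -> [-7, -2, 1, 3, 8, 23]


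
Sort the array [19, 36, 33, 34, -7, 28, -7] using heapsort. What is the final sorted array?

Build heap: [36, 34, 33, 19, -7, 28, -7]
Extract 36: [34, 19, 33, -7, -7, 28, 36]
Extract 34: [33, 19, 28, -7, -7, 34, 36]
Extract 33: [28, 19, -7, -7, 33, 34, 36]
Extract 28: [19, -7, -7, 28, 33, 34, 36]
Extract 19: [-7, -7, 19, 28, 33, 34, 36]
Extract -7: [-7, -7, 19, 28, 33, 34, 36]


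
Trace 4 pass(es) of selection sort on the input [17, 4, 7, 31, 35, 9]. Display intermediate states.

Pass 1: Select minimum 4 at index 1, swap -> [4, 17, 7, 31, 35, 9]
Pass 2: Select minimum 7 at index 2, swap -> [4, 7, 17, 31, 35, 9]
Pass 3: Select minimum 9 at index 5, swap -> [4, 7, 9, 31, 35, 17]
Pass 4: Select minimum 17 at index 5, swap -> [4, 7, 9, 17, 35, 31]


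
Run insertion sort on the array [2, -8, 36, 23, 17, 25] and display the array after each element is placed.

First element 2 is already 'sorted'
Insert -8: shifted 1 elements -> [-8, 2, 36, 23, 17, 25]
Insert 36: shifted 0 elements -> [-8, 2, 36, 23, 17, 25]
Insert 23: shifted 1 elements -> [-8, 2, 23, 36, 17, 25]
Insert 17: shifted 2 elements -> [-8, 2, 17, 23, 36, 25]
Insert 25: shifted 1 elements -> [-8, 2, 17, 23, 25, 36]


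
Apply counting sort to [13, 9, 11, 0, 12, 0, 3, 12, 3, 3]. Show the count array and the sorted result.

Count array: [2, 0, 0, 3, 0, 0, 0, 0, 0, 1, 0, 1, 2, 1]
(count[i] = number of elements equal to i)
Cumulative count: [2, 2, 2, 5, 5, 5, 5, 5, 5, 6, 6, 7, 9, 10]
Sorted: [0, 0, 3, 3, 3, 9, 11, 12, 12, 13]


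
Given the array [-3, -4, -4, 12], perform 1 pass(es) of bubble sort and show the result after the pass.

After pass 1: [-4, -4, -3, 12] (2 swaps)
Total swaps: 2


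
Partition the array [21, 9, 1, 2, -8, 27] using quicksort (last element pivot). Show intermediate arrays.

Partition 1: pivot=27 at index 5 -> [21, 9, 1, 2, -8, 27]
Partition 2: pivot=-8 at index 0 -> [-8, 9, 1, 2, 21, 27]
Partition 3: pivot=21 at index 4 -> [-8, 9, 1, 2, 21, 27]
Partition 4: pivot=2 at index 2 -> [-8, 1, 2, 9, 21, 27]


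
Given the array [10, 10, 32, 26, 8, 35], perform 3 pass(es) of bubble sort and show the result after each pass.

After pass 1: [10, 10, 26, 8, 32, 35] (2 swaps)
After pass 2: [10, 10, 8, 26, 32, 35] (1 swaps)
After pass 3: [10, 8, 10, 26, 32, 35] (1 swaps)
Total swaps: 4


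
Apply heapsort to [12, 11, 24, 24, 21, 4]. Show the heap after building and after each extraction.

Build heap: [24, 21, 24, 11, 12, 4]
Extract 24: [24, 21, 4, 11, 12, 24]
Extract 24: [21, 12, 4, 11, 24, 24]
Extract 21: [12, 11, 4, 21, 24, 24]
Extract 12: [11, 4, 12, 21, 24, 24]
Extract 11: [4, 11, 12, 21, 24, 24]


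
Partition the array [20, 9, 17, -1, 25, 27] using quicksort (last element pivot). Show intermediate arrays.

Partition 1: pivot=27 at index 5 -> [20, 9, 17, -1, 25, 27]
Partition 2: pivot=25 at index 4 -> [20, 9, 17, -1, 25, 27]
Partition 3: pivot=-1 at index 0 -> [-1, 9, 17, 20, 25, 27]
Partition 4: pivot=20 at index 3 -> [-1, 9, 17, 20, 25, 27]
Partition 5: pivot=17 at index 2 -> [-1, 9, 17, 20, 25, 27]


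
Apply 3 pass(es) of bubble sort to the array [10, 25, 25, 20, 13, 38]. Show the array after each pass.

After pass 1: [10, 25, 20, 13, 25, 38] (2 swaps)
After pass 2: [10, 20, 13, 25, 25, 38] (2 swaps)
After pass 3: [10, 13, 20, 25, 25, 38] (1 swaps)
Total swaps: 5


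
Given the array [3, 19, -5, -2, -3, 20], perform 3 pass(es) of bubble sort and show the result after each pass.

After pass 1: [3, -5, -2, -3, 19, 20] (3 swaps)
After pass 2: [-5, -2, -3, 3, 19, 20] (3 swaps)
After pass 3: [-5, -3, -2, 3, 19, 20] (1 swaps)
Total swaps: 7


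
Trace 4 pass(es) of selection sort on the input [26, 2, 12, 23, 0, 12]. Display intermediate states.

Pass 1: Select minimum 0 at index 4, swap -> [0, 2, 12, 23, 26, 12]
Pass 2: Select minimum 2 at index 1, swap -> [0, 2, 12, 23, 26, 12]
Pass 3: Select minimum 12 at index 2, swap -> [0, 2, 12, 23, 26, 12]
Pass 4: Select minimum 12 at index 5, swap -> [0, 2, 12, 12, 26, 23]


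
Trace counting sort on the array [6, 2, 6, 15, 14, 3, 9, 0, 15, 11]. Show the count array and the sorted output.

Count array: [1, 0, 1, 1, 0, 0, 2, 0, 0, 1, 0, 1, 0, 0, 1, 2]
(count[i] = number of elements equal to i)
Cumulative count: [1, 1, 2, 3, 3, 3, 5, 5, 5, 6, 6, 7, 7, 7, 8, 10]
Sorted: [0, 2, 3, 6, 6, 9, 11, 14, 15, 15]


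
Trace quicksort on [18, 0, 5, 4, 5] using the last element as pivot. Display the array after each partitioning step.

Partition 1: pivot=5 at index 3 -> [0, 5, 4, 5, 18]
Partition 2: pivot=4 at index 1 -> [0, 4, 5, 5, 18]


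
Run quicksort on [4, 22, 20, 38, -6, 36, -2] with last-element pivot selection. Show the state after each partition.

Partition 1: pivot=-2 at index 1 -> [-6, -2, 20, 38, 4, 36, 22]
Partition 2: pivot=22 at index 4 -> [-6, -2, 20, 4, 22, 36, 38]
Partition 3: pivot=4 at index 2 -> [-6, -2, 4, 20, 22, 36, 38]
Partition 4: pivot=38 at index 6 -> [-6, -2, 4, 20, 22, 36, 38]


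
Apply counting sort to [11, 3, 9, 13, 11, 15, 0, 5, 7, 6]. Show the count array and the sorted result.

Count array: [1, 0, 0, 1, 0, 1, 1, 1, 0, 1, 0, 2, 0, 1, 0, 1]
(count[i] = number of elements equal to i)
Cumulative count: [1, 1, 1, 2, 2, 3, 4, 5, 5, 6, 6, 8, 8, 9, 9, 10]
Sorted: [0, 3, 5, 6, 7, 9, 11, 11, 13, 15]


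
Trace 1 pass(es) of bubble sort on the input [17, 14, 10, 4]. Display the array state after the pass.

After pass 1: [14, 10, 4, 17] (3 swaps)
Total swaps: 3


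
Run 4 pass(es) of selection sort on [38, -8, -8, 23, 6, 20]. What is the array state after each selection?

Pass 1: Select minimum -8 at index 1, swap -> [-8, 38, -8, 23, 6, 20]
Pass 2: Select minimum -8 at index 2, swap -> [-8, -8, 38, 23, 6, 20]
Pass 3: Select minimum 6 at index 4, swap -> [-8, -8, 6, 23, 38, 20]
Pass 4: Select minimum 20 at index 5, swap -> [-8, -8, 6, 20, 38, 23]
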